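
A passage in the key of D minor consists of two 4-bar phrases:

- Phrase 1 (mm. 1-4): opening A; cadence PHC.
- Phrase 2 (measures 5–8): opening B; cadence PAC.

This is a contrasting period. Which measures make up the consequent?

measures 5–8

The phrase ending with the weaker cadence (Phrygian half cadence) is the antecedent; the one ending more conclusively (perfect authentic cadence) is the consequent. The consequent is measures 5–8.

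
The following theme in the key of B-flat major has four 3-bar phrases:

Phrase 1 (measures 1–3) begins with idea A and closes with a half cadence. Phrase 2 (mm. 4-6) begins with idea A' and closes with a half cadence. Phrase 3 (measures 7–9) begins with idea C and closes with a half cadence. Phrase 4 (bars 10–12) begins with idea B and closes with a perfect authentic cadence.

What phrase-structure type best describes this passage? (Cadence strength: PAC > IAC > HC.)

contrasting double period

Four phrases in two halves: the first half (mm. 1–6) ends with a half cadence, the second (measures 7-12) with a perfect authentic cadence — a large antecedent–consequent pair, i.e. a double period.
Phrase 3 begins with different material from phrase 1, making it contrasting.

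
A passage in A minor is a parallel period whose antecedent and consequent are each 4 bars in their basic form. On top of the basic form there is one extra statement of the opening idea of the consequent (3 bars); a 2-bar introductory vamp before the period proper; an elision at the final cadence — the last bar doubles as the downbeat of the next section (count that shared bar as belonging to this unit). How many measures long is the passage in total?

Basic parallel period: 4 + 4 = 8 bars.
8 (basic form) + 3 (extra statement) + 2 (introduction) = 13.
The elision shares a bar with the next section but does not change this unit's count.

13 measures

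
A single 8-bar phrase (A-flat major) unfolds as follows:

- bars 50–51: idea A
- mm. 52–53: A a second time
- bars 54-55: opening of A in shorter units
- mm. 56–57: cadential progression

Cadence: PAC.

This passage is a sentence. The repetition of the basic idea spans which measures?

measures 52–53

The presentation of a sentence is the basic idea (bars 50–51) plus its repetition (measures 52-53); the repetition of the basic idea is therefore mm. 52-53.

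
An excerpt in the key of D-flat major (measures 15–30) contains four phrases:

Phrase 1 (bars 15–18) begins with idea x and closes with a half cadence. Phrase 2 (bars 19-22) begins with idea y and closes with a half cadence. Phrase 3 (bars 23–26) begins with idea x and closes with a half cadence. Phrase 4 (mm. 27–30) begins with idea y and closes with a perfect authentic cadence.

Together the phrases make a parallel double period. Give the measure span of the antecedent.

measures 15–22

In a double period the first pair of phrases (ending half cadence) is the large antecedent and the second pair (ending perfect authentic cadence) is the large consequent; the antecedent is measures 15–22.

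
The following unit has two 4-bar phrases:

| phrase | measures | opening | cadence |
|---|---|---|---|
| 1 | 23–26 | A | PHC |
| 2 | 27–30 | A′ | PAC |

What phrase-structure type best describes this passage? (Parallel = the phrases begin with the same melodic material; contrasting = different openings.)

Phrase 1 ends with a Phrygian half cadence (weaker) and phrase 2 with a perfect authentic cadence (stronger): antecedent + consequent = a period.
The two phrases open with the same material (A / A′), so the period is parallel.

parallel period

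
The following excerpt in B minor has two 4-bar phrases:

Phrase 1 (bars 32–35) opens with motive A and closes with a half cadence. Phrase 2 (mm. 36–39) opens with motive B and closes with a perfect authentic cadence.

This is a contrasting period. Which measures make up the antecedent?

measures 32–35

The phrase ending with the weaker cadence (half cadence) is the antecedent; the one ending more conclusively (perfect authentic cadence) is the consequent. The antecedent is measures 32–35.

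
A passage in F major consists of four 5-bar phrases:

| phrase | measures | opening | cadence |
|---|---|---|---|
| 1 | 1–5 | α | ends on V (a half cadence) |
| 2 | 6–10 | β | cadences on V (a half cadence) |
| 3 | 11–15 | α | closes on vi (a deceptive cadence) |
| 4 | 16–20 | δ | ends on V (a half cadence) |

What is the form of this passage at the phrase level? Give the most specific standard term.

Phrase 4 ends with a half cadence, no stronger than phrase 2's half cadence, so the four phrases do not form a double period; nor do phrases 3–4 duplicate 1–2, so it is not a repeated period. With no phrase reaching a conclusive cadence, the passage is a phrase group.

phrase group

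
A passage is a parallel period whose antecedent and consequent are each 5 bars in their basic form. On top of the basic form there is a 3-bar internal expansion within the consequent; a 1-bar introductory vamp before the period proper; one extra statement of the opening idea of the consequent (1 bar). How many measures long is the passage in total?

15 measures

Basic parallel period: 5 + 5 = 10 bars.
10 (basic form) + 3 (internal expansion) + 1 (introduction) + 1 (extra statement) = 15.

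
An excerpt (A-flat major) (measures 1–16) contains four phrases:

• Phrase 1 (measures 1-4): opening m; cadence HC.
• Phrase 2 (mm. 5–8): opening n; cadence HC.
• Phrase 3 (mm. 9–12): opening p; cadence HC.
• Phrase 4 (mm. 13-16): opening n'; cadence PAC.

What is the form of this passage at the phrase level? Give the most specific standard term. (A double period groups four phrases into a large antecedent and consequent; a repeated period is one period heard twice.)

Four phrases in two halves: the first half (bars 1–8) ends with a half cadence, the second (measures 9–16) with a perfect authentic cadence — a large antecedent–consequent pair, i.e. a double period.
Phrase 3 begins with different material from phrase 1, making it contrasting.

contrasting double period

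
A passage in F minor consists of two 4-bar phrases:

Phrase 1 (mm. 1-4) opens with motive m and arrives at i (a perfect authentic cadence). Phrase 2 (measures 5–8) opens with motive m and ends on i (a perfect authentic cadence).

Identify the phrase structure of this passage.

repeated phrase

Both phrases have the same opening (m) and the same cadence (perfect authentic cadence): the second is a restatement, not a consequent, so this is a repeated phrase rather than a period.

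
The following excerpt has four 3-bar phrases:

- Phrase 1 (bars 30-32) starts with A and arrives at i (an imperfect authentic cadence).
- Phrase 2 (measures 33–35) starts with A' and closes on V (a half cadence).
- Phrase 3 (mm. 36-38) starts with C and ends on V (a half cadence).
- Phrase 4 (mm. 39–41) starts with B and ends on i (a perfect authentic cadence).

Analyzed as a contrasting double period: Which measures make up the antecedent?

measures 30–35

In a double period the four phrases pair into a large antecedent (phrases 1–2, ending half cadence) and a large consequent (phrases 3–4, ending perfect authentic cadence). The antecedent spans mm. 30–35.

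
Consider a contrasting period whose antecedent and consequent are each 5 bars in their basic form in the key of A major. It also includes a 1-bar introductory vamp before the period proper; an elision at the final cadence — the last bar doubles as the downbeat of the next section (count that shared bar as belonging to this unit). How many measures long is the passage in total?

11 measures

Basic contrasting period: 5 + 5 = 10 bars.
10 (basic form) + 1 (introduction) = 11.
The elision shares a bar with the next section but does not change this unit's count.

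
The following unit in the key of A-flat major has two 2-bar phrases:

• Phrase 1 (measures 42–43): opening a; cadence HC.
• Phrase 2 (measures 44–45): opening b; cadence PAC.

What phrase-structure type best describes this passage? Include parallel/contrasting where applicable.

contrasting period

Phrase 1 ends with a half cadence (weaker) and phrase 2 with a perfect authentic cadence (stronger): antecedent + consequent = a period.
The two phrases open with different material (a / b), so the period is contrasting.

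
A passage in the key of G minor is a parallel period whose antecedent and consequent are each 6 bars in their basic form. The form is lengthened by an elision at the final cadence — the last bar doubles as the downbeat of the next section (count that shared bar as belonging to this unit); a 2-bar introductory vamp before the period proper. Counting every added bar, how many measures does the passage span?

Basic parallel period: 6 + 6 = 12 bars.
12 (basic form) + 2 (introduction) = 14.
The elision shares a bar with the next section but does not change this unit's count.

14 measures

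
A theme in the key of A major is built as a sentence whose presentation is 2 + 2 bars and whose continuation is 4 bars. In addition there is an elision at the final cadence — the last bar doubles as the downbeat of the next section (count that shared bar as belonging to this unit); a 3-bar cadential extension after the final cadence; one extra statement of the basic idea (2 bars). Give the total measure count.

13 measures

Basic sentence: 2 + 2 + 4 = 8 bars.
8 (basic form) + 3 (cadential extension) + 2 (extra statement) = 13.
The elision shares a bar with the next section but does not change this unit's count.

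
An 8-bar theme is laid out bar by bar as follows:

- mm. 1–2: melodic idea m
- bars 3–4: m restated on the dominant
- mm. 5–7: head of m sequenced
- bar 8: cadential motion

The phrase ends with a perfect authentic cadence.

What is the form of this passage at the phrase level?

Basic idea (mm. 1–2) + its repetition (mm. 3-4) form the presentation; fragmentation and cadence (mm. 5-8) form the continuation — the 8-bar whole is a sentence.

sentence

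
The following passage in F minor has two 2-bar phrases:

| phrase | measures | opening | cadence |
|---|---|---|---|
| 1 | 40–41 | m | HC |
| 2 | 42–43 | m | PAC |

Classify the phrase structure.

parallel period

Phrase 1 ends with a half cadence (weaker) and phrase 2 with a perfect authentic cadence (stronger): antecedent + consequent = a period.
The two phrases open with the same material (m / m), so the period is parallel.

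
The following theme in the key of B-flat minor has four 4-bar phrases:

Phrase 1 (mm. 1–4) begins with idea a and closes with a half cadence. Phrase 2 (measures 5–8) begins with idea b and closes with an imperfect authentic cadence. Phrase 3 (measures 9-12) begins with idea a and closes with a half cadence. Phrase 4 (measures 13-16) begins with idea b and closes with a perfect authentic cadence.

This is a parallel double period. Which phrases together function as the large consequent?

In a double period the first pair of phrases (ending imperfect authentic cadence) is the large antecedent and the second pair (ending perfect authentic cadence) is the large consequent; the consequent is phrases 3 and 4.

phrases 3 and 4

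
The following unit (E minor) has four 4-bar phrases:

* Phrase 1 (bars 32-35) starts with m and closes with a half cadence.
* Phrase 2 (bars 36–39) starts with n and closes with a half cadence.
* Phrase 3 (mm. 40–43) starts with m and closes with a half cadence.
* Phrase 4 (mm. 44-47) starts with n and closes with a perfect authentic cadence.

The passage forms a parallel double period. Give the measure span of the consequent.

In a double period the first pair of phrases (ending half cadence) is the large antecedent and the second pair (ending perfect authentic cadence) is the large consequent; the consequent is measures 40–47.

measures 40–47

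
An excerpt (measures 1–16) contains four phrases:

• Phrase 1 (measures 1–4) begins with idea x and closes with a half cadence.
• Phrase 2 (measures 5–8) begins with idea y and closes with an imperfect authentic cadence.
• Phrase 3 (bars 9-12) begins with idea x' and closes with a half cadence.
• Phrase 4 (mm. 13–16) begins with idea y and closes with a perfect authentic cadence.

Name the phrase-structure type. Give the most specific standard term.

Four phrases in two halves: the first half (mm. 1–8) ends with an imperfect authentic cadence, the second (bars 9-16) with a perfect authentic cadence — a large antecedent–consequent pair, i.e. a double period.
Phrase 3 begins with the same material as phrase 1, making it parallel.

parallel double period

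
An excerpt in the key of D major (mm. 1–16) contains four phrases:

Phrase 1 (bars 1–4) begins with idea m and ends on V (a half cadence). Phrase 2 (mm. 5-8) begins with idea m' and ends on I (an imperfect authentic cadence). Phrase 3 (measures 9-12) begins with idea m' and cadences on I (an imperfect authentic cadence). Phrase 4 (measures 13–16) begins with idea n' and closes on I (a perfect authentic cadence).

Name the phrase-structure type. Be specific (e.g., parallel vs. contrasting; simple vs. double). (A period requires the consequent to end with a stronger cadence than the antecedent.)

Four phrases in two halves: the first half (measures 1–8) ends with an imperfect authentic cadence, the second (bars 9–16) with a perfect authentic cadence — a large antecedent–consequent pair, i.e. a double period.
Phrase 3 begins with the same material as phrase 1, making it parallel.

parallel double period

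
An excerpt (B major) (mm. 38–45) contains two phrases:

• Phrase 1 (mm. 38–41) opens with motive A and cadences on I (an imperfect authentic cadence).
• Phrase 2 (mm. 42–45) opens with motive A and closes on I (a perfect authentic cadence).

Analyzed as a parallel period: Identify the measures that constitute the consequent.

The antecedent is the phrase ending with the weaker cadence (imperfect authentic cadence, phrase 1) and the consequent the one ending more conclusively (perfect authentic cadence, phrase 2); the consequent is mm. 42–45.

measures 42–45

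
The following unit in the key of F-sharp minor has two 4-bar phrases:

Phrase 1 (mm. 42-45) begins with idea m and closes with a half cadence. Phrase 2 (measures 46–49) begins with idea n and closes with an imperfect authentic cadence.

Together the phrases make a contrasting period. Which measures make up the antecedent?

The phrase ending with the weaker cadence (half cadence) is the antecedent; the one ending more conclusively (imperfect authentic cadence) is the consequent. The antecedent is measures 42–45.

measures 42–45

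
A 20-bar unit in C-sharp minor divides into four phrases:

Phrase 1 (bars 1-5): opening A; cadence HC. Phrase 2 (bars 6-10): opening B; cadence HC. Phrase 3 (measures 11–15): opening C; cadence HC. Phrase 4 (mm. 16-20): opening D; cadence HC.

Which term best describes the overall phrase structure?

Phrase 4 ends with a half cadence, no stronger than phrase 2's half cadence, so the four phrases do not form a double period; nor do phrases 3–4 duplicate 1–2, so it is not a repeated period. With no phrase reaching a conclusive cadence, the passage is a phrase group.

phrase group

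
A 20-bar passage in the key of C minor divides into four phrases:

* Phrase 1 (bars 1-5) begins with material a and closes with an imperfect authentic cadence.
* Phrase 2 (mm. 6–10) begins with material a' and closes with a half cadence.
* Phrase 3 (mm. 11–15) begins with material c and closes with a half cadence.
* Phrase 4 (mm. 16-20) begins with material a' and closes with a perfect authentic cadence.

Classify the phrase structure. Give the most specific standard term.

Four phrases in two halves: the first half (mm. 1-10) ends with a half cadence, the second (bars 11–20) with a perfect authentic cadence — a large antecedent–consequent pair, i.e. a double period.
Phrase 3 begins with different material from phrase 1, making it contrasting.

contrasting double period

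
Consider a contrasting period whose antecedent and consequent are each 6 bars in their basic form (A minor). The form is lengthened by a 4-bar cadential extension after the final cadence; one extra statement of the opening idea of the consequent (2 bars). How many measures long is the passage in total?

18 measures

Basic contrasting period: 6 + 6 = 12 bars.
12 (basic form) + 4 (cadential extension) + 2 (extra statement) = 18.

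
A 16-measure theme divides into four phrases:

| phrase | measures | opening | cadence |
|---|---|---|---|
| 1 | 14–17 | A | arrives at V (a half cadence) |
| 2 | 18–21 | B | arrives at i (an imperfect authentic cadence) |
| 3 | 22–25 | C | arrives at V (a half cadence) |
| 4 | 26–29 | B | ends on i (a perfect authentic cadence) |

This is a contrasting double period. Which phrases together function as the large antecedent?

In a double period the first pair of phrases (ending imperfect authentic cadence) is the large antecedent and the second pair (ending perfect authentic cadence) is the large consequent; the antecedent is phrases 1 and 2.

phrases 1 and 2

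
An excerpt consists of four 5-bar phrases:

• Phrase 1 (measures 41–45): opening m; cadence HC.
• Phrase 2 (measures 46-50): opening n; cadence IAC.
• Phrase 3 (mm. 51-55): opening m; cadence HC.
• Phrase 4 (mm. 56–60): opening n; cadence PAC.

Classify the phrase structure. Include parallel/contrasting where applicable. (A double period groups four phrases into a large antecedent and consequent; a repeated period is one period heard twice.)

Four phrases in two halves: the first half (measures 41–50) ends with an imperfect authentic cadence, the second (measures 51–60) with a perfect authentic cadence — a large antecedent–consequent pair, i.e. a double period.
Phrase 3 begins with the same material as phrase 1, making it parallel.

parallel double period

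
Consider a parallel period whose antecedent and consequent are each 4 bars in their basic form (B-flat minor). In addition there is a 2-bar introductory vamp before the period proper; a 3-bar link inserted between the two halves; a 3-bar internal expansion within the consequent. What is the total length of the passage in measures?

Basic parallel period: 4 + 4 = 8 bars.
8 (basic form) + 2 (introduction) + 3 (link) + 3 (internal expansion) = 16.

16 measures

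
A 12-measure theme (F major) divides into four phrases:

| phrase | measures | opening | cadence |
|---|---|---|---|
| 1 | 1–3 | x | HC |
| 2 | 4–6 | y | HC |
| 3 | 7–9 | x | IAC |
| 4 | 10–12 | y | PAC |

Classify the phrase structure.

Four phrases in two halves: the first half (measures 1–6) ends with a half cadence, the second (mm. 7–12) with a perfect authentic cadence — a large antecedent–consequent pair, i.e. a double period.
Phrase 3 begins with the same material as phrase 1, making it parallel.

parallel double period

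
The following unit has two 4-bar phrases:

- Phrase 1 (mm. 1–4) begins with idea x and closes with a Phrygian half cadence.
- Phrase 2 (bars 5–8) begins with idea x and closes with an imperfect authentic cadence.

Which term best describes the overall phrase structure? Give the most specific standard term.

parallel period

Phrase 1 ends with a Phrygian half cadence (weaker) and phrase 2 with an imperfect authentic cadence (stronger): antecedent + consequent = a period.
The two phrases open with the same material (x / x), so the period is parallel.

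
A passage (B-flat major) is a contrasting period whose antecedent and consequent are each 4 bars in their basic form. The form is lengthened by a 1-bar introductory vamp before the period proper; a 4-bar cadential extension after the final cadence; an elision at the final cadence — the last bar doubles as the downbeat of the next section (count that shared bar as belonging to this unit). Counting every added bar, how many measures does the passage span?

Basic contrasting period: 4 + 4 = 8 bars.
8 (basic form) + 1 (introduction) + 4 (cadential extension) = 13.
The elision shares a bar with the next section but does not change this unit's count.

13 measures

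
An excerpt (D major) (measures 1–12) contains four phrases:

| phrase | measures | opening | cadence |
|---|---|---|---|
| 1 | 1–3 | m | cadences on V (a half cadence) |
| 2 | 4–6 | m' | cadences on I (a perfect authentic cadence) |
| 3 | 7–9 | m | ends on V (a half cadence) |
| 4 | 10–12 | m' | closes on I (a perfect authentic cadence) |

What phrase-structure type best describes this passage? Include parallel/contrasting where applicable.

repeated period

The cadence pattern HC–PAC–HC–PAC is weak–strong twice, and phrases 3–4 restate phrases 1–2: a period heard twice, not a double period (which would end weakly at phrase 2).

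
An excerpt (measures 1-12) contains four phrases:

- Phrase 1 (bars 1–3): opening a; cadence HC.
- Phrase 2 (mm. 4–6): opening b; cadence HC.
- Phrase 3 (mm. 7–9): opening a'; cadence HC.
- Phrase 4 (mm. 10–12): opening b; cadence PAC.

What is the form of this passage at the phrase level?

parallel double period

Four phrases in two halves: the first half (bars 1–6) ends with a half cadence, the second (mm. 7-12) with a perfect authentic cadence — a large antecedent–consequent pair, i.e. a double period.
Phrase 3 begins with the same material as phrase 1, making it parallel.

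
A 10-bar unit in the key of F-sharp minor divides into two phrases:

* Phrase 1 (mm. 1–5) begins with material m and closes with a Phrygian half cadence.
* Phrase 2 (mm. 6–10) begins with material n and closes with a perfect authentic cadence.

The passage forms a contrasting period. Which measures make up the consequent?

measures 6–10

The phrase ending with the weaker cadence (Phrygian half cadence) is the antecedent; the one ending more conclusively (perfect authentic cadence) is the consequent. The consequent is measures 6–10.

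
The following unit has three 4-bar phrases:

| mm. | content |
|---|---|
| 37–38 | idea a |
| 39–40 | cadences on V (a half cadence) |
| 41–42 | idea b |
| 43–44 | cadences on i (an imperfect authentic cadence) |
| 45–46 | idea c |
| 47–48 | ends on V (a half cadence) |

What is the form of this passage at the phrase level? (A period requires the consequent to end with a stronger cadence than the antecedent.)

The final phrase closes with a half cadence, which is not stronger than the preceding imperfect authentic cadence; the 3 phrases lack an overall antecedent–consequent design and so form a phrase group.

phrase group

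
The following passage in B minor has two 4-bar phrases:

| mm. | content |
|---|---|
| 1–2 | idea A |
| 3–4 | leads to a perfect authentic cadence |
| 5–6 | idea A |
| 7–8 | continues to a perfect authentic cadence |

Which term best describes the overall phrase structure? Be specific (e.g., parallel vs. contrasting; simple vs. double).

repeated phrase

Both phrases have the same opening (A) and the same cadence (perfect authentic cadence): the second is a restatement, not a consequent, so this is a repeated phrase rather than a period.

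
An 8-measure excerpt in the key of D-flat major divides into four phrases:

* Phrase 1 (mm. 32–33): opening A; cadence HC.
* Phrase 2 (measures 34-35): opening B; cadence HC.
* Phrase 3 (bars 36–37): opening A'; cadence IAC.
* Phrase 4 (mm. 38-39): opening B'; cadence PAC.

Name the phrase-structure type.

Four phrases in two halves: the first half (measures 32–35) ends with a half cadence, the second (mm. 36-39) with a perfect authentic cadence — a large antecedent–consequent pair, i.e. a double period.
Phrase 3 begins with the same material as phrase 1, making it parallel.

parallel double period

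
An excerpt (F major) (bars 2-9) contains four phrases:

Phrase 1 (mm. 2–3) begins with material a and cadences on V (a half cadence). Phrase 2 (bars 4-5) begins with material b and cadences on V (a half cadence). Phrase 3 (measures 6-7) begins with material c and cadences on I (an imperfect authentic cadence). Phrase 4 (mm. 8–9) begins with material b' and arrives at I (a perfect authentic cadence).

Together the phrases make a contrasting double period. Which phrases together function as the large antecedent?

phrases 1 and 2

In a double period the first pair of phrases (ending half cadence) is the large antecedent and the second pair (ending perfect authentic cadence) is the large consequent; the antecedent is phrases 1 and 2.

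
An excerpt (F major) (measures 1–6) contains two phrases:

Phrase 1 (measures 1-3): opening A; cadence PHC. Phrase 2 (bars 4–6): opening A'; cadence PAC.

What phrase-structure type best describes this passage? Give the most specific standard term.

Phrase 1 ends with a Phrygian half cadence (weaker) and phrase 2 with a perfect authentic cadence (stronger): antecedent + consequent = a period.
The two phrases open with the same material (A / A'), so the period is parallel.

parallel period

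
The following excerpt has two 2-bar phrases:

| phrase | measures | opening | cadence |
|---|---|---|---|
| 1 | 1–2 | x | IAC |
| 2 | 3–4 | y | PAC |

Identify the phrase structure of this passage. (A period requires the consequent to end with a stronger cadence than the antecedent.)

contrasting period

Phrase 1 ends with an imperfect authentic cadence (weaker) and phrase 2 with a perfect authentic cadence (stronger): antecedent + consequent = a period.
The two phrases open with different material (x / y), so the period is contrasting.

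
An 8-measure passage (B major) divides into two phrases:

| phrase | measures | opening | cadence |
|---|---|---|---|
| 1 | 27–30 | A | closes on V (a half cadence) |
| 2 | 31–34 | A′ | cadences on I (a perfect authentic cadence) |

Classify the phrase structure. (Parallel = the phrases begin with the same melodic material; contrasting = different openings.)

Phrase 1 ends with a half cadence (weaker) and phrase 2 with a perfect authentic cadence (stronger): antecedent + consequent = a period.
The two phrases open with the same material (A / A′), so the period is parallel.

parallel period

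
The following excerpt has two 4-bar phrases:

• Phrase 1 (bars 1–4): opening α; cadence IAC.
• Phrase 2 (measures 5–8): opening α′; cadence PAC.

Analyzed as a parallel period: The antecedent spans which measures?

measures 1–4

The antecedent is the phrase ending with the weaker cadence (imperfect authentic cadence, phrase 1) and the consequent the one ending more conclusively (perfect authentic cadence, phrase 2); the antecedent is mm. 1-4.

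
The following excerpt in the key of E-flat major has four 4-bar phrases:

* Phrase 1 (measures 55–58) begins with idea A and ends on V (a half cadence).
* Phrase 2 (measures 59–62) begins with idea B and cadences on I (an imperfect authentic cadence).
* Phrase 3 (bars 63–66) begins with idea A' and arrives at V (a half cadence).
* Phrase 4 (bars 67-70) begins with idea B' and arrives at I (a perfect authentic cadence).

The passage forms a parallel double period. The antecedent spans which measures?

measures 55–62

In a double period the four phrases pair into a large antecedent (phrases 1–2, ending imperfect authentic cadence) and a large consequent (phrases 3–4, ending perfect authentic cadence). The antecedent spans mm. 55-62.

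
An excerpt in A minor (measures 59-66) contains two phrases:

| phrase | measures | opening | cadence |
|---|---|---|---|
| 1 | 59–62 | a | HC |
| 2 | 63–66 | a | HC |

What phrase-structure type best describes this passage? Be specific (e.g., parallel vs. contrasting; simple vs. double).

repeated phrase

Both phrases have the same opening (a) and the same cadence (half cadence): the second is a restatement, not a consequent, so this is a repeated phrase rather than a period.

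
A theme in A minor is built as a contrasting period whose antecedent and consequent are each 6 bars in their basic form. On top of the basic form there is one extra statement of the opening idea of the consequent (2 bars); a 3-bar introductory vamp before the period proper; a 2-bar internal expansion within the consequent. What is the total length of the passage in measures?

Basic contrasting period: 6 + 6 = 12 bars.
12 (basic form) + 2 (extra statement) + 3 (introduction) + 2 (internal expansion) = 19.

19 measures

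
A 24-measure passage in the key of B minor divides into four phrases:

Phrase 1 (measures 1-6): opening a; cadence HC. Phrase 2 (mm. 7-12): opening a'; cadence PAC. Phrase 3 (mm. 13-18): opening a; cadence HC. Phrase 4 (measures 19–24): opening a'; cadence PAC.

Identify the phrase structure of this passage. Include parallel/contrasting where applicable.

The cadence pattern HC–PAC–HC–PAC is weak–strong twice, and phrases 3–4 restate phrases 1–2: a period heard twice, not a double period (which would end weakly at phrase 2).

repeated period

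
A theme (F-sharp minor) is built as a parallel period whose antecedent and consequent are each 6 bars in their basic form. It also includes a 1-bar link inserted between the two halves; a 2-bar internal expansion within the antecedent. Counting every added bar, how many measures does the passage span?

Basic parallel period: 6 + 6 = 12 bars.
12 (basic form) + 1 (link) + 2 (internal expansion) = 15.

15 measures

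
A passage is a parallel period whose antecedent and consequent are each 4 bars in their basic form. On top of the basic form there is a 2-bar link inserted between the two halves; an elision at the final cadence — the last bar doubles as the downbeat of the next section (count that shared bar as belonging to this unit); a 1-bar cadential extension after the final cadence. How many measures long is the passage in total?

11 measures

Basic parallel period: 4 + 4 = 8 bars.
8 (basic form) + 2 (link) + 1 (cadential extension) = 11.
The elision shares a bar with the next section but does not change this unit's count.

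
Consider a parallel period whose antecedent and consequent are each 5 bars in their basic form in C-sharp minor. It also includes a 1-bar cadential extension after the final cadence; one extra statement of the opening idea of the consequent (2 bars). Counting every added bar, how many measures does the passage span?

Basic parallel period: 5 + 5 = 10 bars.
10 (basic form) + 1 (cadential extension) + 2 (extra statement) = 13.

13 measures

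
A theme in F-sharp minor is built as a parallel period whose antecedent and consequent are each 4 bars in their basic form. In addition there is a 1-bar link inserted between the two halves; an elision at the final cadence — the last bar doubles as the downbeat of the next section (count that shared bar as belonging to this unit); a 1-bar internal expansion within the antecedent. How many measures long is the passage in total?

10 measures

Basic parallel period: 4 + 4 = 8 bars.
8 (basic form) + 1 (link) + 1 (internal expansion) = 10.
The elision shares a bar with the next section but does not change this unit's count.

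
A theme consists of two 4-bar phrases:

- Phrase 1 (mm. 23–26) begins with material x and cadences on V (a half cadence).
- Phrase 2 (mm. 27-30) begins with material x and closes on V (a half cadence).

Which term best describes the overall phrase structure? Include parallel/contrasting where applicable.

Both phrases have the same opening (x) and the same cadence (half cadence): the second is a restatement, not a consequent, so this is a repeated phrase rather than a period.

repeated phrase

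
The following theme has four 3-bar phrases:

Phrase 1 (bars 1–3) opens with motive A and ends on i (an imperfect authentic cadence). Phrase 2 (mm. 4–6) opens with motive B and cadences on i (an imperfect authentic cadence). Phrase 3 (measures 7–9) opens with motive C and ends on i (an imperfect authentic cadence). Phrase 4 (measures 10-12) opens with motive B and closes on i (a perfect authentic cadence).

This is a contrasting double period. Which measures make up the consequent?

In a double period the first pair of phrases (ending imperfect authentic cadence) is the large antecedent and the second pair (ending perfect authentic cadence) is the large consequent; the consequent is measures 7–12.

measures 7–12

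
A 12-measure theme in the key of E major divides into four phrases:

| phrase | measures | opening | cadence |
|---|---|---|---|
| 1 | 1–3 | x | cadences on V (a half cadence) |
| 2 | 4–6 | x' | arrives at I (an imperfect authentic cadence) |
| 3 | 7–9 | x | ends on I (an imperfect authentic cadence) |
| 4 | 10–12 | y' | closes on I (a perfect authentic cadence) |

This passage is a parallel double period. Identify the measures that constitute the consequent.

In a double period the four phrases pair into a large antecedent (phrases 1–2, ending imperfect authentic cadence) and a large consequent (phrases 3–4, ending perfect authentic cadence). The consequent spans mm. 7–12.

measures 7–12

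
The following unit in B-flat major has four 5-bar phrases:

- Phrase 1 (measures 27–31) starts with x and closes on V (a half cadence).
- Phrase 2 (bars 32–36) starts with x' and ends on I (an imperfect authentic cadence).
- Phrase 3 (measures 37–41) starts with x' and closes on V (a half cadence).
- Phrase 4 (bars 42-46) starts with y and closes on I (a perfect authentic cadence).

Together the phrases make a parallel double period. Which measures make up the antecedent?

In a double period the first pair of phrases (ending imperfect authentic cadence) is the large antecedent and the second pair (ending perfect authentic cadence) is the large consequent; the antecedent is measures 27–36.

measures 27–36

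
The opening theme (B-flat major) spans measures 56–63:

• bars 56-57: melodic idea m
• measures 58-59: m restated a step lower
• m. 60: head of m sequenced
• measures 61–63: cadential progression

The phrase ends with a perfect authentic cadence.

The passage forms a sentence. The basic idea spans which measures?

The presentation of a sentence is the basic idea (mm. 56–57) plus its repetition (measures 58–59); the basic idea is therefore bars 56–57.

measures 56–57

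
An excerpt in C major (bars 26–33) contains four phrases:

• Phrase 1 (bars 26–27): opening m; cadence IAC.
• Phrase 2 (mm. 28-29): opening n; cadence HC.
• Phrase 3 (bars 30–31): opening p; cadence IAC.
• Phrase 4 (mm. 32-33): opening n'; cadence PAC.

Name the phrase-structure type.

contrasting double period

Four phrases in two halves: the first half (bars 26–29) ends with a half cadence, the second (mm. 30-33) with a perfect authentic cadence — a large antecedent–consequent pair, i.e. a double period.
Phrase 3 begins with different material from phrase 1, making it contrasting.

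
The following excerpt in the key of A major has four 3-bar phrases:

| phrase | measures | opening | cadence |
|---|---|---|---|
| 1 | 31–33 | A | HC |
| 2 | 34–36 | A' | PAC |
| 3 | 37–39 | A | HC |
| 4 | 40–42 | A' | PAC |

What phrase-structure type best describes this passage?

The cadence pattern HC–PAC–HC–PAC is weak–strong twice, and phrases 3–4 restate phrases 1–2: a period heard twice, not a double period (which would end weakly at phrase 2).

repeated period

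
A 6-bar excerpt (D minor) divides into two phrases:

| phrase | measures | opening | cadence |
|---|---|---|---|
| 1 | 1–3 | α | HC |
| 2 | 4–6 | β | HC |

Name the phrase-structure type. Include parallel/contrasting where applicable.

The second phrase closes with a half cadence, which is not stronger than the first phrase's half cadence; without a weak→strong cadential pair there is no antecedent–consequent relationship, so this is a phrase group rather than a period.

phrase group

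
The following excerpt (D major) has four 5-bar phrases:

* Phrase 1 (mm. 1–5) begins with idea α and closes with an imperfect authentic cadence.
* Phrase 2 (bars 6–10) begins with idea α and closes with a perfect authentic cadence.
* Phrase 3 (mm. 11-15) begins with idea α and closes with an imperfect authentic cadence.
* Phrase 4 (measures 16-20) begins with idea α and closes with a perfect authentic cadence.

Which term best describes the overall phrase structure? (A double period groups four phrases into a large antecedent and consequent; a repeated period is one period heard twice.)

The cadence pattern IAC–PAC–IAC–PAC is weak–strong twice, and phrases 3–4 restate phrases 1–2: a period heard twice, not a double period (which would end weakly at phrase 2).

repeated period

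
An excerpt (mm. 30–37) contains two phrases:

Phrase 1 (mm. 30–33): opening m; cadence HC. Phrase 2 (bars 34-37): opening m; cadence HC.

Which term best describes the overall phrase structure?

repeated phrase

Both phrases have the same opening (m) and the same cadence (half cadence): the second is a restatement, not a consequent, so this is a repeated phrase rather than a period.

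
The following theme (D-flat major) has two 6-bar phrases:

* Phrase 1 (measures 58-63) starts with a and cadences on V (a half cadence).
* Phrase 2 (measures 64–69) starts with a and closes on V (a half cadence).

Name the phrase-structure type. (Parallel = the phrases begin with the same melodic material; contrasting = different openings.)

Both phrases have the same opening (a) and the same cadence (half cadence): the second is a restatement, not a consequent, so this is a repeated phrase rather than a period.

repeated phrase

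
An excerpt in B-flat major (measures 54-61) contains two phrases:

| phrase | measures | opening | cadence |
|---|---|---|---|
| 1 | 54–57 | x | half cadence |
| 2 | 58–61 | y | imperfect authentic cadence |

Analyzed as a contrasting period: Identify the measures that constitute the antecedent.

measures 54–57

The antecedent is the phrase ending with the weaker cadence (half cadence, phrase 1) and the consequent the one ending more conclusively (imperfect authentic cadence, phrase 2); the antecedent is mm. 54-57.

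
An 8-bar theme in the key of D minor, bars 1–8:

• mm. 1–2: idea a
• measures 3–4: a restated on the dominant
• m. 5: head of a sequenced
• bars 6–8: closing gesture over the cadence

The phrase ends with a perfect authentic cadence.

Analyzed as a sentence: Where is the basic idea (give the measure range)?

The presentation of a sentence is the basic idea (bars 1-2) plus its repetition (mm. 3-4); the basic idea is therefore measures 1–2.

measures 1–2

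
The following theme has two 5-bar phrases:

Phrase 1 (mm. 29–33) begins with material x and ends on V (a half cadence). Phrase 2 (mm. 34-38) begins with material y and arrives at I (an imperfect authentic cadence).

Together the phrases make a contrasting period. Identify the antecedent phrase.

The phrase ending with the weaker cadence (half cadence) is the antecedent; the one ending more conclusively (imperfect authentic cadence) is the consequent. The antecedent is phrase 1.

phrase 1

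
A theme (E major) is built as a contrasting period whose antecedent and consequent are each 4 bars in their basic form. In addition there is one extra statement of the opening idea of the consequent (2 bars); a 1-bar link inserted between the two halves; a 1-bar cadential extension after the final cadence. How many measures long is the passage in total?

Basic contrasting period: 4 + 4 = 8 bars.
8 (basic form) + 2 (extra statement) + 1 (link) + 1 (cadential extension) = 12.

12 measures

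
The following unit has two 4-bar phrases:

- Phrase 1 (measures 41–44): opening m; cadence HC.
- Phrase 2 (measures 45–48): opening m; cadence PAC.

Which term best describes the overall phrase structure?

Phrase 1 ends with a half cadence (weaker) and phrase 2 with a perfect authentic cadence (stronger): antecedent + consequent = a period.
The two phrases open with the same material (m / m), so the period is parallel.

parallel period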